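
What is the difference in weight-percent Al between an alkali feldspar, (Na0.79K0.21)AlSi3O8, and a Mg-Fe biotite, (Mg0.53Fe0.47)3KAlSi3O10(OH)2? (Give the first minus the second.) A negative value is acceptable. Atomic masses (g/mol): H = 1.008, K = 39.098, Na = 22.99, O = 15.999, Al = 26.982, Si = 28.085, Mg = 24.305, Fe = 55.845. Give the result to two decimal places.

4.32 percentage points

First mineral: 26.982 g Al in 265.602 g formula = 10.16 wt% Al.
Second mineral: 26.982 g Al in 461.725 g formula = 5.84 wt% Al.
10.16% − 5.84% gives a difference of 4.32 percentage points.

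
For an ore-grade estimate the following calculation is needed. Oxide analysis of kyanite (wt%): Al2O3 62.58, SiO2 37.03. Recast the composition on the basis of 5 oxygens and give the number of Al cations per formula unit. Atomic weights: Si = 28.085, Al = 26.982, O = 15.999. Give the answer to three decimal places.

1.997 Al apfu

62.58 wt% Al2O3 ÷ 101.961 g/mol = 0.61376 mol, giving 1.22752 Al and 1.84128 O.
37.03 wt% SiO2 ÷ 60.083 g/mol = 0.61631 mol, giving 0.61631 Si and 1.23262 O.
Oxygen sums to 3.07390; scaling by 5/3.07390 = 1.62660 puts the formula on 5 O.
Al: 1.22752 × 1.62660 = 1.997 atoms per formula unit.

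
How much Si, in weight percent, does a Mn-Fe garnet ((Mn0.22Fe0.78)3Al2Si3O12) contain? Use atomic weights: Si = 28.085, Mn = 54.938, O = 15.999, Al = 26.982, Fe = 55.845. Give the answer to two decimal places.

16.95 weight percent

Formula mass = 0.66·54.938 + 2.34·55.845 + 2·26.982 + 3·28.085 + 12·15.999 = 497.143 g/mol, of which 84.255 g is Si.
So Si makes up 84.255/497.143 = 0.1695 of the mass, i.e. 16.95%.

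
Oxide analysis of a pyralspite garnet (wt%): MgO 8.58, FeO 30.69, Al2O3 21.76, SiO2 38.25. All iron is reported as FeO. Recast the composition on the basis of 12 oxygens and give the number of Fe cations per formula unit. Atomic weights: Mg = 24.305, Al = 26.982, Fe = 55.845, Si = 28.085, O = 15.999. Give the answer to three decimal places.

2.007 Fe apfu

MgO: 8.58/40.304 = 0.21288 mol → 0.21288 mol Mg, 0.21288 mol O.
FeO: 30.69/71.844 = 0.42718 mol → 0.42718 mol Fe, 0.42718 mol O.
Al2O3: 21.76/101.961 = 0.21341 mol → 0.42682 mol Al, 0.64023 mol O.
SiO2: 38.25/60.083 = 0.63662 mol → 0.63662 mol Si, 1.27324 mol O.
Total oxygen = 2.55353 mol. Normalization factor = 12/2.55353 = 4.69938.
Fe per 12 O = 0.42718 × 4.69938 = 2.007.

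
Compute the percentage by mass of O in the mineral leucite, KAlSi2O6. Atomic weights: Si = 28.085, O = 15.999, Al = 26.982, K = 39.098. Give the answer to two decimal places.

43.98 weight percent

M(KAlSi2O6) = 218.244 g/mol.
O contributes 6 × 15.999 = 95.994 g per mole.
95.994/218.244 = 0.4398 → 43.98%.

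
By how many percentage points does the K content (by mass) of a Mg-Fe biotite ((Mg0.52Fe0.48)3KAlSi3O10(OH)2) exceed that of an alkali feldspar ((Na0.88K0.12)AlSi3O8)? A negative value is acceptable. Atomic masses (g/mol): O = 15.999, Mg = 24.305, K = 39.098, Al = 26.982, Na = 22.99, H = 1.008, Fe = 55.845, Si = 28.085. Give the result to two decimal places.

6.67 percentage points

M((Mg0.52Fe0.48)3KAlSi3O10(OH)2) = 462.672 g/mol, so wt% K = 39.098/462.672 × 100 = 8.45%.
M((Na0.88K0.12)AlSi3O8) = 264.152 g/mol, so wt% K = 4.692/264.152 × 100 = 1.78%.
8.45 − 1.78 = 6.67 pp.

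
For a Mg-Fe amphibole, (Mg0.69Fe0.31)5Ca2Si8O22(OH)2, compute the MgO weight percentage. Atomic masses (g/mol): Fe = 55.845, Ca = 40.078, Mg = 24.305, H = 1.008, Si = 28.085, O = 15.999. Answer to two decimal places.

16.15 wt%

Molar mass of (Mg0.69Fe0.31)5Ca2Si8O22(OH)2 = 3.45×24.305 + 1.55×55.845 + 2×40.078 + 8×28.085 + 24×15.999 + 2×1.008 = 861.240 g/mol.
Each formula unit contains 3.45 Mg, equivalent to 3.45/1 = 3.4500 mol MgO.
M(MgO) = 1×24.305 + 1×15.999 = 40.304 g/mol.
Mass of MgO per formula unit = 3.4500 × 40.304 = 139.049 g.
MgO wt% = 139.049 / 861.240 × 100 = 16.15%.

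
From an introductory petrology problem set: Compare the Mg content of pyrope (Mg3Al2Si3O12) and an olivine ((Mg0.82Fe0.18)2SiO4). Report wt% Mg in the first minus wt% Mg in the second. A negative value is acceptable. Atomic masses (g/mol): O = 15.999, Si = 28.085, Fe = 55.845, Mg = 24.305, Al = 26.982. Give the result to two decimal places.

-8.13 percentage points

First mineral: 72.915 g Mg in 403.122 g formula = 18.09 wt% Mg.
Second mineral: 39.860 g Mg in 152.045 g formula = 26.22 wt% Mg.
18.09% − 26.22% gives a difference of -8.13 percentage points.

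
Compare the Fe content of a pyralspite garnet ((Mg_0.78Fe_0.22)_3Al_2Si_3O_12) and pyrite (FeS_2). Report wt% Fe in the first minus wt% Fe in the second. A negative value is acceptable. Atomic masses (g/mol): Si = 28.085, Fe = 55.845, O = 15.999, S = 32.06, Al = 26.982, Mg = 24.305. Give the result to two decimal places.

-37.86 percentage points

Fe in (Mg_0.78Fe_0.22)_3Al_2Si_3O_12: molar mass 423.938 g/mol; 0.66×55.845 = 36.858 g → 8.69 wt%.
Fe in FeS_2: molar mass 119.965 g/mol; 1×55.845 = 55.845 g → 46.55 wt%.
Difference = 8.69 − 46.55 = -37.86 percentage points.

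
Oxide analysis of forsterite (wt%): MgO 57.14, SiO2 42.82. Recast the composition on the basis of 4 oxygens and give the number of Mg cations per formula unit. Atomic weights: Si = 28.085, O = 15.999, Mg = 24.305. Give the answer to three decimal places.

1.995 Mg apfu

57.14 wt% MgO ÷ 40.304 g/mol = 1.41773 mol, giving 1.41773 Mg and 1.41773 O.
42.82 wt% SiO2 ÷ 60.083 g/mol = 0.71268 mol, giving 0.71268 Si and 1.42536 O.
Oxygen sums to 2.84309; scaling by 4/2.84309 = 1.40692 puts the formula on 4 O.
Mg: 1.41773 × 1.40692 = 1.995 atoms per formula unit.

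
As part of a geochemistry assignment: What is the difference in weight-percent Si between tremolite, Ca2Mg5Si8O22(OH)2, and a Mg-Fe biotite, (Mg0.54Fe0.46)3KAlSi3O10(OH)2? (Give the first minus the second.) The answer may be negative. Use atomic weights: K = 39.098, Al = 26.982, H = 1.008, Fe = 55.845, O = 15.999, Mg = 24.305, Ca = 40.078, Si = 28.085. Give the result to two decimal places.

Si in Ca2Mg5Si8O22(OH)2: molar mass 812.353 g/mol; 8×28.085 = 224.680 g → 27.66 wt%.
Si in (Mg0.54Fe0.46)3KAlSi3O10(OH)2: molar mass 460.779 g/mol; 3×28.085 = 84.255 g → 18.29 wt%.
Difference = 27.66 − 18.29 = 9.37 percentage points.

9.37 percentage points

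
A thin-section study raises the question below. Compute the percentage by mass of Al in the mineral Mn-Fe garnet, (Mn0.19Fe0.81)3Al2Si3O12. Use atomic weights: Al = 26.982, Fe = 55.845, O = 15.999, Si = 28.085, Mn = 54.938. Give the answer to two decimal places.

Molar mass of (Mn0.19Fe0.81)3Al2Si3O12: 0.57×54.938 + 2.43×55.845 + 2×26.982 + 3×28.085 + 12×15.999 = 497.225 g/mol.
Mass of Al per formula unit: 2 × 26.982 = 53.964 g.
Weight fraction Al = 53.964 / 497.225 = 0.1085.

10.85 weight percent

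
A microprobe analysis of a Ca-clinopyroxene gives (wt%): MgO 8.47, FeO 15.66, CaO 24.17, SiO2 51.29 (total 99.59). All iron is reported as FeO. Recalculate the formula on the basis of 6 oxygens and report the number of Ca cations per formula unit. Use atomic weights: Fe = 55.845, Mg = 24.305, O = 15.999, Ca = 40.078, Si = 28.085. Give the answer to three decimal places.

1.008 Ca apfu

MgO (M=40.304): mol = 0.21015; Mg = 0.21015, O = 0.21015.
FeO (M=71.844): mol = 0.21797; Fe = 0.21797, O = 0.21797.
CaO (M=56.077): mol = 0.43101; Ca = 0.43101, O = 0.43101.
SiO2 (M=60.083): mol = 0.85365; Si = 0.85365, O = 1.70730.
ΣO = 2.56643; factor = 6/ΣO = 2.33788.
Ca apfu = 0.43101 × 2.33788 = 1.008.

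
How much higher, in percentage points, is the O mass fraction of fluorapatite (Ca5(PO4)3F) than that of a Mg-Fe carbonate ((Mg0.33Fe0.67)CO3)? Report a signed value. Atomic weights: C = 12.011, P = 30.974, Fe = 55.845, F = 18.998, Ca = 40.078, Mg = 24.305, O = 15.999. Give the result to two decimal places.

-7.45 percentage points

First mineral: 191.988 g O in 504.298 g formula = 38.07 wt% O.
Second mineral: 47.997 g O in 105.445 g formula = 45.52 wt% O.
38.07% − 45.52% gives a difference of -7.45 percentage points.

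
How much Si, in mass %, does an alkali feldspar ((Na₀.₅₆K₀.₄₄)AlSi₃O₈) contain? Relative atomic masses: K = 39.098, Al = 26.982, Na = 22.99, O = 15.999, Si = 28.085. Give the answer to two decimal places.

Molar mass of (Na₀.₅₆K₀.₄₄)AlSi₃O₈: 0.56×22.99 + 0.44×39.098 + 1×26.982 + 3×28.085 + 8×15.999 = 269.307 g/mol.
Mass of Si per formula unit: 3 × 28.085 = 84.255 g.
Weight fraction Si = 84.255 / 269.307 = 0.3129.

31.29 mass %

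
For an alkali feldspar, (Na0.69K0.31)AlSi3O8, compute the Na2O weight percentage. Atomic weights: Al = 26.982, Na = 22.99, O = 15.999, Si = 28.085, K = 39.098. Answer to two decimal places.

M((Na0.69K0.31)AlSi3O8) = 267.212 g/mol; M(Na2O) = 61.979 g/mol.
Moles Na2O per formula unit = 0.69 Na ÷ 2 = 0.3450.
Na2O fraction = (0.3450 × 61.979) / 267.212 = 21.383/267.212 = 0.0800.

8.00 wt%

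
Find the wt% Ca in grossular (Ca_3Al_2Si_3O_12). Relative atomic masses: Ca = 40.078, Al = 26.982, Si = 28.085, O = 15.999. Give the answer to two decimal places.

M(Ca_3Al_2Si_3O_12) = 450.441 g/mol.
Ca contributes 3 × 40.078 = 120.234 g per mole.
120.234/450.441 = 0.2669 → 26.69%.

26.69 wt%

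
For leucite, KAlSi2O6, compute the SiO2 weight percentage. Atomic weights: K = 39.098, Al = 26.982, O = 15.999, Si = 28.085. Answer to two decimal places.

55.06 wt%

Formula mass = 218.244 g/mol.
2 Si → 2.0000 mol SiO2 per formula unit; M(SiO2) = 60.083, so SiO2 mass = 120.166 g.
120.166/218.244 × 100 = 55.06 wt%.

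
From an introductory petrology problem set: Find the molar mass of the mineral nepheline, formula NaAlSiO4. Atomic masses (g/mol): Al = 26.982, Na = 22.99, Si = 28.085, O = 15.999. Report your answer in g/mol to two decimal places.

142.05 g/mol

Na: 1 × 22.99 = 22.9900
Al: 1 × 26.982 = 26.9820
Si: 1 × 28.085 = 28.0850
O: 4 × 15.999 = 63.9960
Summing the contributions gives the formula mass.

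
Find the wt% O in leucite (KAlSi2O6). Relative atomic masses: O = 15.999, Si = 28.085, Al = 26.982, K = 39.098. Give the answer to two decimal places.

43.98 wt%

M(KAlSi2O6) = 218.244 g/mol.
O contributes 6 × 15.999 = 95.994 g per mole.
95.994/218.244 = 0.4398 → 43.98%.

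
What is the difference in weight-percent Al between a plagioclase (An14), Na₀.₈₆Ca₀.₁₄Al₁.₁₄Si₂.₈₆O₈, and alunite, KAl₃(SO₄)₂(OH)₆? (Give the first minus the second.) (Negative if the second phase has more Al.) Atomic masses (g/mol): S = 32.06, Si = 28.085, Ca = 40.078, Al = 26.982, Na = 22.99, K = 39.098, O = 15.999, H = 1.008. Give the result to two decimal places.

-7.91 percentage points

Al in Na₀.₈₆Ca₀.₁₄Al₁.₁₄Si₂.₈₆O₈: molar mass 264.457 g/mol; 1.14×26.982 = 30.759 g → 11.63 wt%.
Al in KAl₃(SO₄)₂(OH)₆: molar mass 414.198 g/mol; 3×26.982 = 80.946 g → 19.54 wt%.
Difference = 11.63 − 19.54 = -7.91 percentage points.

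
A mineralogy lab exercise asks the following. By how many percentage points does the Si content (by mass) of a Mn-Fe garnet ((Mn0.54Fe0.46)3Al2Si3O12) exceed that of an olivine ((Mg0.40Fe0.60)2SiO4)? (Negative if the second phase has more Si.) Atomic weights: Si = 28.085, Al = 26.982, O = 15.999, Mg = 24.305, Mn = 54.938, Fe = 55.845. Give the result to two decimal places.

1.25 percentage points

Si in (Mn0.54Fe0.46)3Al2Si3O12: molar mass 496.273 g/mol; 3×28.085 = 84.255 g → 16.98 wt%.
Si in (Mg0.40Fe0.60)2SiO4: molar mass 178.539 g/mol; 1×28.085 = 28.085 g → 15.73 wt%.
Difference = 16.98 − 15.73 = 1.25 percentage points.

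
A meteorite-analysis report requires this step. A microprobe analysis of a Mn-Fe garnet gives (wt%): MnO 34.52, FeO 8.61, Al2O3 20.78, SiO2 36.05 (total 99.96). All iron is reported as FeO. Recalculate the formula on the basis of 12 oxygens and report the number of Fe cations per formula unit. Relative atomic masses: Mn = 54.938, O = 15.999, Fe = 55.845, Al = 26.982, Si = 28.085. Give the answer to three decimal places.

MnO (M=70.937): mol = 0.48663; Mn = 0.48663, O = 0.48663.
FeO (M=71.844): mol = 0.11984; Fe = 0.11984, O = 0.11984.
Al2O3 (M=101.961): mol = 0.20380; Al = 0.40760, O = 0.61140.
SiO2 (M=60.083): mol = 0.60000; Si = 0.60000, O = 1.20000.
ΣO = 2.41787; factor = 12/ΣO = 4.96305.
Fe apfu = 0.11984 × 4.96305 = 0.595.

0.595 Fe apfu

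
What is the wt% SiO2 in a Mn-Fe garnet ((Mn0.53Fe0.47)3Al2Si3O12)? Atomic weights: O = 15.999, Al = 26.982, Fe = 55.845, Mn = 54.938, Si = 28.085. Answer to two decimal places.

M((Mn0.53Fe0.47)3Al2Si3O12) = 496.300 g/mol; M(SiO2) = 60.083 g/mol.
Moles SiO2 per formula unit = 3 Si ÷ 1 = 3.0000.
SiO2 fraction = (3.0000 × 60.083) / 496.300 = 180.249/496.300 = 0.3632.

36.32 wt%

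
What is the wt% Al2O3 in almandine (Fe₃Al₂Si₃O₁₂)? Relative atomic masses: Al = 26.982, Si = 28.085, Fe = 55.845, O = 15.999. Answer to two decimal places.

Molar mass of Fe₃Al₂Si₃O₁₂ = 3·55.845 + 2·26.982 + 3·28.085 + 12·15.999 = 497.742 g/mol.
Each formula unit contains 2 Al, equivalent to 2/2 = 1.0000 mol Al2O3.
M(Al2O3) = 2×26.982 + 3×15.999 = 101.961 g/mol.
Mass of Al2O3 per formula unit = 1.0000 × 101.961 = 101.961 g.
Al2O3 wt% = 101.961 / 497.742 × 100 = 20.48%.

20.48 wt%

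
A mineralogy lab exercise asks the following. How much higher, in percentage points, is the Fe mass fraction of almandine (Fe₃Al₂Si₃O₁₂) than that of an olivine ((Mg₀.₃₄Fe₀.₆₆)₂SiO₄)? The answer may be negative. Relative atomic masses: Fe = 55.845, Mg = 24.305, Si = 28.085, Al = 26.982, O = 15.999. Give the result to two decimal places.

First mineral: 167.535 g Fe in 497.742 g formula = 33.66 wt% Fe.
Second mineral: 73.715 g Fe in 182.324 g formula = 40.43 wt% Fe.
33.66% − 40.43% gives a difference of -6.77 percentage points.

-6.77 percentage points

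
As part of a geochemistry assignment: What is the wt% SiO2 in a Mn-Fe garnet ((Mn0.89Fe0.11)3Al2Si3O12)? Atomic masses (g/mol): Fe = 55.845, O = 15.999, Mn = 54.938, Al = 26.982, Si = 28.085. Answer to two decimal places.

36.39 wt%

Molar mass of (Mn0.89Fe0.11)3Al2Si3O12 = 2.67*54.938 + 0.33*55.845 + 2*26.982 + 3*28.085 + 12*15.999 = 495.320 g/mol.
Each formula unit contains 3 Si, equivalent to 3/1 = 3.0000 mol SiO2.
M(SiO2) = 1×28.085 + 2×15.999 = 60.083 g/mol.
Mass of SiO2 per formula unit = 3.0000 × 60.083 = 180.249 g.
SiO2 wt% = 180.249 / 495.320 × 100 = 36.39%.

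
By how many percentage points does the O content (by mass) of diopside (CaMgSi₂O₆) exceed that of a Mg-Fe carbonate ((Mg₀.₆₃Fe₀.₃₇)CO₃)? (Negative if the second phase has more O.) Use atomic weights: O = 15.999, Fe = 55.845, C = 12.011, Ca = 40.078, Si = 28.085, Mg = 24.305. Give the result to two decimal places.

First mineral: 95.994 g O in 216.547 g formula = 44.33 wt% O.
Second mineral: 47.997 g O in 95.983 g formula = 50.01 wt% O.
44.33% − 50.01% gives a difference of -5.68 percentage points.

-5.68 percentage points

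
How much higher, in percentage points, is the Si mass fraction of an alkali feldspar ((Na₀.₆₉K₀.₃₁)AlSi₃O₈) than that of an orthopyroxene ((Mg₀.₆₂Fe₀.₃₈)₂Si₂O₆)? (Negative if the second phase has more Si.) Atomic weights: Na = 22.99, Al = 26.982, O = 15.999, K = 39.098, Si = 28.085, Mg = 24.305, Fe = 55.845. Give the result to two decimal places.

6.54 percentage points

First mineral: 84.255 g Si in 267.212 g formula = 31.53 wt% Si.
Second mineral: 56.170 g Si in 224.744 g formula = 24.99 wt% Si.
31.53% − 24.99% gives a difference of 6.54 percentage points.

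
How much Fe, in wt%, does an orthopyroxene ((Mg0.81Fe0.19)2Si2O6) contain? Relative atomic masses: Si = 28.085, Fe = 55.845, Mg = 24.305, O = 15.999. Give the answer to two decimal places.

9.97 wt%

Formula mass = 1.62·24.305 + 0.38·55.845 + 2·28.085 + 6·15.999 = 212.759 g/mol, of which 21.221 g is Fe.
So Fe makes up 21.221/212.759 = 0.0997 of the mass, i.e. 9.97%.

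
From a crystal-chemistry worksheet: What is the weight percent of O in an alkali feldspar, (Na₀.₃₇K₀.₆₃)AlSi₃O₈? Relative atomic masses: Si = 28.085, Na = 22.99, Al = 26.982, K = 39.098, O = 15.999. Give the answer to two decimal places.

Molar mass of (Na₀.₃₇K₀.₆₃)AlSi₃O₈: 0.37·22.99 + 0.63·39.098 + 1·26.982 + 3·28.085 + 8·15.999 = 272.367 g/mol.
Mass of O per formula unit: 8 × 15.999 = 127.992 g.
Weight fraction O = 127.992 / 272.367 = 0.4699.

46.99 weight percent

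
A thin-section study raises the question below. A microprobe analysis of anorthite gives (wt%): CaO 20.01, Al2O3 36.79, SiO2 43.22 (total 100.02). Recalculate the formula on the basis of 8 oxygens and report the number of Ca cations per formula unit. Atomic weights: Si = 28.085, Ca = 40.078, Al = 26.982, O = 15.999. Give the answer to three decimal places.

CaO (M=56.077): mol = 0.35683; Ca = 0.35683, O = 0.35683.
Al2O3 (M=101.961): mol = 0.36082; Al = 0.72164, O = 1.08246.
SiO2 (M=60.083): mol = 0.71934; Si = 0.71934, O = 1.43868.
ΣO = 2.87797; factor = 8/ΣO = 2.77974.
Ca apfu = 0.35683 × 2.77974 = 0.992.

0.992 Ca apfu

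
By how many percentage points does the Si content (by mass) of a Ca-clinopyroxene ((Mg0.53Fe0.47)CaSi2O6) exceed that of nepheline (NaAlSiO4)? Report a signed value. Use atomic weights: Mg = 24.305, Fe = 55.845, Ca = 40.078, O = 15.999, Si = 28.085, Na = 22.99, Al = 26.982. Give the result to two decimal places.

4.51 percentage points

M((Mg0.53Fe0.47)CaSi2O6) = 231.371 g/mol, so wt% Si = 56.170/231.371 × 100 = 24.28%.
M(NaAlSiO4) = 142.053 g/mol, so wt% Si = 28.085/142.053 × 100 = 19.77%.
24.28 − 19.77 = 4.51 pp.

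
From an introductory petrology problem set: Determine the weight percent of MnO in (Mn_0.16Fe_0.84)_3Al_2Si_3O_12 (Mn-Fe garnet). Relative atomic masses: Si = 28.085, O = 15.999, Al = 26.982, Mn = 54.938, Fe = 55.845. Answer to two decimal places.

Formula mass = 497.307 g/mol.
0.48 Mn → 0.4800 mol MnO per formula unit; M(MnO) = 70.937, so MnO mass = 34.050 g.
34.050/497.307 × 100 = 6.85 wt%.

6.85 wt%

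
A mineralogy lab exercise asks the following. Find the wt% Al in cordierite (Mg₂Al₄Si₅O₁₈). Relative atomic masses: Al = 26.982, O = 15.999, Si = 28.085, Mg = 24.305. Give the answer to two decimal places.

18.45 mass %

Formula mass = 2*24.305 + 4*26.982 + 5*28.085 + 18*15.999 = 584.945 g/mol, of which 107.928 g is Al.
So Al makes up 107.928/584.945 = 0.1845 of the mass, i.e. 18.45%.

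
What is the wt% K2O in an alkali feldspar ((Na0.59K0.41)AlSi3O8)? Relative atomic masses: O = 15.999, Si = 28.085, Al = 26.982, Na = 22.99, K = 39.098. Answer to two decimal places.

7.18 wt%

Formula mass = 268.823 g/mol.
0.41 K → 0.2050 mol K2O per formula unit; M(K2O) = 94.195, so K2O mass = 19.310 g.
19.310/268.823 × 100 = 7.18 wt%.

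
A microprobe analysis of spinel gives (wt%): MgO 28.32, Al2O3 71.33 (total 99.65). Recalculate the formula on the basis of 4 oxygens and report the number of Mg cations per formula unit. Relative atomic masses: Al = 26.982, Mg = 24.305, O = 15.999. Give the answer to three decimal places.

1.003 Mg apfu

MgO: 28.32/40.304 = 0.70266 mol → 0.70266 mol Mg, 0.70266 mol O.
Al2O3: 71.33/101.961 = 0.69958 mol → 1.39916 mol Al, 2.09874 mol O.
Total oxygen = 2.80140 mol. Normalization factor = 4/2.80140 = 1.42786.
Mg per 4 O = 0.70266 × 1.42786 = 1.003.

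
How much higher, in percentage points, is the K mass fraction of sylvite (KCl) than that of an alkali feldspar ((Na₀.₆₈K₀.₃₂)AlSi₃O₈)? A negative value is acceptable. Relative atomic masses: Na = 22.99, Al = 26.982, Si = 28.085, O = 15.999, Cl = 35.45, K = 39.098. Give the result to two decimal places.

47.77 percentage points

K in KCl: molar mass 74.548 g/mol; 1×39.098 = 39.098 g → 52.45 wt%.
K in (Na₀.₆₈K₀.₃₂)AlSi₃O₈: molar mass 267.374 g/mol; 0.32×39.098 = 12.511 g → 4.68 wt%.
Difference = 52.45 − 4.68 = 47.77 percentage points.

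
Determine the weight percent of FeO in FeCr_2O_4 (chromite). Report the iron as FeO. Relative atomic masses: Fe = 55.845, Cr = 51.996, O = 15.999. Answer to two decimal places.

32.10 wt%

Formula mass = 223.833 g/mol.
1 Fe → 1.0000 mol FeO per formula unit; M(FeO) = 71.844, so FeO mass = 71.844 g.
71.844/223.833 × 100 = 32.10 wt%.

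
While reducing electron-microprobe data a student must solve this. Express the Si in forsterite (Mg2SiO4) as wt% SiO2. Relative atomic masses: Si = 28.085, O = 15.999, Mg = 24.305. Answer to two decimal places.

Formula mass = 140.691 g/mol.
1 Si → 1.0000 mol SiO2 per formula unit; M(SiO2) = 60.083, so SiO2 mass = 60.083 g.
60.083/140.691 × 100 = 42.71 wt%.

42.71 wt%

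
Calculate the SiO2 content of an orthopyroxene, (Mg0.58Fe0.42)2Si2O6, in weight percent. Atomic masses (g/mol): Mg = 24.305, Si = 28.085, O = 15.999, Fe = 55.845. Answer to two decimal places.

M((Mg0.58Fe0.42)2Si2O6) = 227.268 g/mol; M(SiO2) = 60.083 g/mol.
Moles SiO2 per formula unit = 2 Si ÷ 1 = 2.0000.
SiO2 fraction = (2.0000 × 60.083) / 227.268 = 120.166/227.268 = 0.5287.

52.87 wt%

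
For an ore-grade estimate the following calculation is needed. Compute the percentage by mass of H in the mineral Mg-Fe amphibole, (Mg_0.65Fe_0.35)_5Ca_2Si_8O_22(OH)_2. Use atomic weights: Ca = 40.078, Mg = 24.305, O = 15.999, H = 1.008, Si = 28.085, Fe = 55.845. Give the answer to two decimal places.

Formula mass = 3.25*24.305 + 1.75*55.845 + 2*40.078 + 8*28.085 + 24*15.999 + 2*1.008 = 867.548 g/mol, of which 2.016 g is H.
So H makes up 2.016/867.548 = 0.0023 of the mass, i.e. 0.23%.

0.23 mass %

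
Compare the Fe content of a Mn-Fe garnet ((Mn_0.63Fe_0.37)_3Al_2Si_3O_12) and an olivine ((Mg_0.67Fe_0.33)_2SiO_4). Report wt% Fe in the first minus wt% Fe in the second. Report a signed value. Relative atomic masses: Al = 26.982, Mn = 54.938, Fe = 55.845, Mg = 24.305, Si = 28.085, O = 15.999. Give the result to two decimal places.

-10.32 percentage points

First mineral: 61.988 g Fe in 496.028 g formula = 12.50 wt% Fe.
Second mineral: 36.858 g Fe in 161.507 g formula = 22.82 wt% Fe.
12.50% − 22.82% gives a difference of -10.32 percentage points.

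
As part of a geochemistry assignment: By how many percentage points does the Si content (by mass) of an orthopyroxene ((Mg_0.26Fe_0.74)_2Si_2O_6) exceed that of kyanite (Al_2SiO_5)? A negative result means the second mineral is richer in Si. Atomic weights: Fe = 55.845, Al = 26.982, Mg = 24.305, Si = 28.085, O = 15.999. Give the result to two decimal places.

5.37 percentage points

First mineral: 56.170 g Si in 247.453 g formula = 22.70 wt% Si.
Second mineral: 28.085 g Si in 162.044 g formula = 17.33 wt% Si.
22.70% − 17.33% gives a difference of 5.37 percentage points.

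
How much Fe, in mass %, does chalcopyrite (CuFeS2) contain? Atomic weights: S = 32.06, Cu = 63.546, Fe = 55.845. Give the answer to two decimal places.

M(CuFeS2) = 183.511 g/mol.
Fe contributes 1 × 55.845 = 55.845 g per mole.
55.845/183.511 = 0.3043 → 30.43%.

30.43 mass %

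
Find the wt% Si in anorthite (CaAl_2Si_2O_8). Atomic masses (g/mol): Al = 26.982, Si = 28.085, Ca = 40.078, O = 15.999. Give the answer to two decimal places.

Formula mass = 1×40.078 + 2×26.982 + 2×28.085 + 8×15.999 = 278.204 g/mol, of which 56.170 g is Si.
So Si makes up 56.170/278.204 = 0.2019 of the mass, i.e. 20.19%.

20.19 mass %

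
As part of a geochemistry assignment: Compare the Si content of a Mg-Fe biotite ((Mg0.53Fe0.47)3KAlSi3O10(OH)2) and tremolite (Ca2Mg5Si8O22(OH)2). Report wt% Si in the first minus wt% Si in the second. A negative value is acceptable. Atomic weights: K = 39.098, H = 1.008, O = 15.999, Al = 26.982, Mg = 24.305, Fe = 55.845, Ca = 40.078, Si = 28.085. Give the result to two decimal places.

Si in (Mg0.53Fe0.47)3KAlSi3O10(OH)2: molar mass 461.725 g/mol; 3×28.085 = 84.255 g → 18.25 wt%.
Si in Ca2Mg5Si8O22(OH)2: molar mass 812.353 g/mol; 8×28.085 = 224.680 g → 27.66 wt%.
Difference = 18.25 − 27.66 = -9.41 percentage points.

-9.41 percentage points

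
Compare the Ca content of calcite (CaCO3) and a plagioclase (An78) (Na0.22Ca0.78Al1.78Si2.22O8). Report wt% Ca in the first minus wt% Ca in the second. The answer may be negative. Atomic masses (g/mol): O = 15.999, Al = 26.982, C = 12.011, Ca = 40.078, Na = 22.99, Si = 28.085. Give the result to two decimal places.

28.66 percentage points

Ca in CaCO3: molar mass 100.086 g/mol; 1×40.078 = 40.078 g → 40.04 wt%.
Ca in Na0.22Ca0.78Al1.78Si2.22O8: molar mass 274.687 g/mol; 0.78×40.078 = 31.261 g → 11.38 wt%.
Difference = 40.04 − 11.38 = 28.66 percentage points.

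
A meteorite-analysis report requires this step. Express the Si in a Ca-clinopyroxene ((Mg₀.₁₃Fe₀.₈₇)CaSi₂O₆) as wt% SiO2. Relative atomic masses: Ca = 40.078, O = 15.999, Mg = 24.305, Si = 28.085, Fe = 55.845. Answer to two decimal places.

Formula mass = 243.987 g/mol.
2 Si → 2.0000 mol SiO2 per formula unit; M(SiO2) = 60.083, so SiO2 mass = 120.166 g.
120.166/243.987 × 100 = 49.25 wt%.

49.25 wt%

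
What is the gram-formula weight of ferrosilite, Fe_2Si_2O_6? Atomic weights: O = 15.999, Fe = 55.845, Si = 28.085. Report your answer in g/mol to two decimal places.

The formula mass is the sum 2*55.845 + 2*28.085 + 6*15.999.

263.85 g/mol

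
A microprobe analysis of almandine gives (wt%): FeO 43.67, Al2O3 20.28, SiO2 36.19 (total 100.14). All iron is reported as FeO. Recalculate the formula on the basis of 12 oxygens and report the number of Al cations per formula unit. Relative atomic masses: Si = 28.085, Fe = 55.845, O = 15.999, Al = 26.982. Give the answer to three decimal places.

1.981 Al apfu

FeO: 43.67/71.844 = 0.60784 mol → 0.60784 mol Fe, 0.60784 mol O.
Al2O3: 20.28/101.961 = 0.19890 mol → 0.39780 mol Al, 0.59670 mol O.
SiO2: 36.19/60.083 = 0.60233 mol → 0.60233 mol Si, 1.20466 mol O.
Total oxygen = 2.40920 mol. Normalization factor = 12/2.40920 = 4.98091.
Al per 12 O = 0.39780 × 4.98091 = 1.981.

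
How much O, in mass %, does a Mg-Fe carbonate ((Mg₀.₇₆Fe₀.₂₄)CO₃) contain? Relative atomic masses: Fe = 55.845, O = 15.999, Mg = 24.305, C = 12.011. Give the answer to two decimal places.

52.24 mass %

Formula mass = 0.76*24.305 + 0.24*55.845 + 1*12.011 + 3*15.999 = 91.883 g/mol, of which 47.997 g is O.
So O makes up 47.997/91.883 = 0.5224 of the mass, i.e. 52.24%.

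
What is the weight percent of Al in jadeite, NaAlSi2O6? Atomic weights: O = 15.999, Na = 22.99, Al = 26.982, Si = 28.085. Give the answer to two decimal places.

Formula mass = 1·22.99 + 1·26.982 + 2·28.085 + 6·15.999 = 202.136 g/mol, of which 26.982 g is Al.
So Al makes up 26.982/202.136 = 0.1335 of the mass, i.e. 13.35%.

13.35 wt%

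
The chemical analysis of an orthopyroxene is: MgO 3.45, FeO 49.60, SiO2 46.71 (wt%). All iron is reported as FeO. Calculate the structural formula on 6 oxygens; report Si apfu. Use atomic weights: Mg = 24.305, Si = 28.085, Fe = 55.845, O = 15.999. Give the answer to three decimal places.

3.45 wt% MgO ÷ 40.304 g/mol = 0.08560 mol, giving 0.08560 Mg and 0.08560 O.
49.60 wt% FeO ÷ 71.844 g/mol = 0.69038 mol, giving 0.69038 Fe and 0.69038 O.
46.71 wt% SiO2 ÷ 60.083 g/mol = 0.77742 mol, giving 0.77742 Si and 1.55484 O.
Oxygen sums to 2.33082; scaling by 6/2.33082 = 2.57420 puts the formula on 6 O.
Si: 0.77742 × 2.57420 = 2.001 atoms per formula unit.

2.001 Si apfu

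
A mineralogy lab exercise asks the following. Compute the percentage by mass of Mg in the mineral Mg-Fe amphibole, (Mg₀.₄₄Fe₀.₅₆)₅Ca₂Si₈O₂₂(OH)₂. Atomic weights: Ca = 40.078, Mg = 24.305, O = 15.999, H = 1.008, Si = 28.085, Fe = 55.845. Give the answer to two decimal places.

5.94 mass %

M((Mg₀.₄₄Fe₀.₅₆)₅Ca₂Si₈O₂₂(OH)₂) = 900.665 g/mol.
Mg contributes 2.20 × 24.305 = 53.471 g per mole.
53.471/900.665 = 0.0594 → 5.94%.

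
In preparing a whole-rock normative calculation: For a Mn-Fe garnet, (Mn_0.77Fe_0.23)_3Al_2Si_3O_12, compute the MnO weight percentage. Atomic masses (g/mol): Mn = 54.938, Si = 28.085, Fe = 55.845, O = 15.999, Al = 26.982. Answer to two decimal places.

Molar mass of (Mn_0.77Fe_0.23)_3Al_2Si_3O_12 = 2.31*54.938 + 0.69*55.845 + 2*26.982 + 3*28.085 + 12*15.999 = 495.647 g/mol.
Each formula unit contains 2.31 Mn, equivalent to 2.31/1 = 2.3100 mol MnO.
M(MnO) = 1×54.938 + 1×15.999 = 70.937 g/mol.
Mass of MnO per formula unit = 2.3100 × 70.937 = 163.864 g.
MnO wt% = 163.864 / 495.647 × 100 = 33.06%.

33.06 wt%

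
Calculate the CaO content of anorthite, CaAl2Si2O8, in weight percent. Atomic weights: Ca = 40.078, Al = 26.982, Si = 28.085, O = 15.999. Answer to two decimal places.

20.16 wt%

M(CaAl2Si2O8) = 278.204 g/mol; M(CaO) = 56.077 g/mol.
Moles CaO per formula unit = 1 Ca ÷ 1 = 1.0000.
CaO fraction = (1.0000 × 56.077) / 278.204 = 56.077/278.204 = 0.2016.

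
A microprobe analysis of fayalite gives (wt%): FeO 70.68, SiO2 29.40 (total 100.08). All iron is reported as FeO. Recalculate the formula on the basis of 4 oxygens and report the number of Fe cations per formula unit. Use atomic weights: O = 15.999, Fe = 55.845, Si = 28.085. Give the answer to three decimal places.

2.005 Fe apfu

FeO (M=71.844): mol = 0.98380; Fe = 0.98380, O = 0.98380.
SiO2 (M=60.083): mol = 0.48932; Si = 0.48932, O = 0.97864.
ΣO = 1.96244; factor = 4/ΣO = 2.03828.
Fe apfu = 0.98380 × 2.03828 = 2.005.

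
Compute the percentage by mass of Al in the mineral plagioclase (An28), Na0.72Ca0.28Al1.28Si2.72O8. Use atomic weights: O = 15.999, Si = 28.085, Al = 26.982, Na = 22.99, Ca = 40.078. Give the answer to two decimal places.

12.95 mass %

M(Na0.72Ca0.28Al1.28Si2.72O8) = 266.695 g/mol.
Al contributes 1.28 × 26.982 = 34.537 g per mole.
34.537/266.695 = 0.1295 → 12.95%.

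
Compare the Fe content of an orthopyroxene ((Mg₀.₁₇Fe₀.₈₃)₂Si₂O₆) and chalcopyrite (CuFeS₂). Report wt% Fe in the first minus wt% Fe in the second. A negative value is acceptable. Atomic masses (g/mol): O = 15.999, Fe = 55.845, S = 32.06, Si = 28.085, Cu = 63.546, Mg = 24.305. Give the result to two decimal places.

6.19 percentage points

First mineral: 92.703 g Fe in 253.130 g formula = 36.62 wt% Fe.
Second mineral: 55.845 g Fe in 183.511 g formula = 30.43 wt% Fe.
36.62% − 30.43% gives a difference of 6.19 percentage points.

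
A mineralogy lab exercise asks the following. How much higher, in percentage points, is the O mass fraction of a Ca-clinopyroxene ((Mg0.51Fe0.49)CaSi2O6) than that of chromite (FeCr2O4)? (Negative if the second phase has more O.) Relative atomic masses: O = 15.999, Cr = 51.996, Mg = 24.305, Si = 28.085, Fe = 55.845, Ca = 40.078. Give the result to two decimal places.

First mineral: 95.994 g O in 232.002 g formula = 41.38 wt% O.
Second mineral: 63.996 g O in 223.833 g formula = 28.59 wt% O.
41.38% − 28.59% gives a difference of 12.79 percentage points.

12.79 percentage points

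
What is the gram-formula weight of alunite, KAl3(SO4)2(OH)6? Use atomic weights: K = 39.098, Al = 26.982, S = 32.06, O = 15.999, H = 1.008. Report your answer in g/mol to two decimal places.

K: 1 × 39.098 = 39.0980
Al: 3 × 26.982 = 80.9460
S: 2 × 32.06 = 64.1200
O: 14 × 15.999 = 223.9860
H: 6 × 1.008 = 6.0480
Summing the contributions gives the formula mass.

414.20 g/mol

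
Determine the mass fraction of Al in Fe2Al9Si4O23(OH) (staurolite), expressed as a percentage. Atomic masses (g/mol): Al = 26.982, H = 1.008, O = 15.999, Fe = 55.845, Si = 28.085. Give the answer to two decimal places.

28.51 mass %

Molar mass of Fe2Al9Si4O23(OH): 2·55.845 + 9·26.982 + 4·28.085 + 24·15.999 + 1·1.008 = 851.852 g/mol.
Mass of Al per formula unit: 9 × 26.982 = 242.838 g.
Weight fraction Al = 242.838 / 851.852 = 0.2851.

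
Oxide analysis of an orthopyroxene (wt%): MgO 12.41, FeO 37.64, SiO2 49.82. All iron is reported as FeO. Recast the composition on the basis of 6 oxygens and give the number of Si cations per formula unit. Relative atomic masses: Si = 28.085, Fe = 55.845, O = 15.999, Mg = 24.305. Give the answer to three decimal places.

MgO: 12.41/40.304 = 0.30791 mol → 0.30791 mol Mg, 0.30791 mol O.
FeO: 37.64/71.844 = 0.52391 mol → 0.52391 mol Fe, 0.52391 mol O.
SiO2: 49.82/60.083 = 0.82919 mol → 0.82919 mol Si, 1.65838 mol O.
Total oxygen = 2.49020 mol. Normalization factor = 6/2.49020 = 2.40945.
Si per 6 O = 0.82919 × 2.40945 = 1.998.

1.998 Si apfu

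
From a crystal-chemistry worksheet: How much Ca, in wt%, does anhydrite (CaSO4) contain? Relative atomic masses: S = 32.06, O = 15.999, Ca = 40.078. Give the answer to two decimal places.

Molar mass of CaSO4: 1*40.078 + 1*32.06 + 4*15.999 = 136.134 g/mol.
Mass of Ca per formula unit: 1 × 40.078 = 40.078 g.
Weight fraction Ca = 40.078 / 136.134 = 0.2944.

29.44 wt%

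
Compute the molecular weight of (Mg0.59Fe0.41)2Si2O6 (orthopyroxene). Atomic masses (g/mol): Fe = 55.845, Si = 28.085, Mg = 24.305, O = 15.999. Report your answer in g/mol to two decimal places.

M = 1.18(24.305) + 0.82(55.845) + 2(28.085) + 6(15.999)

226.64 g/mol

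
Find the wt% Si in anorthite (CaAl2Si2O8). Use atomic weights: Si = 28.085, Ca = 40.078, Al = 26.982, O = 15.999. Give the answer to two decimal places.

Formula mass = 1*40.078 + 2*26.982 + 2*28.085 + 8*15.999 = 278.204 g/mol, of which 56.170 g is Si.
So Si makes up 56.170/278.204 = 0.2019 of the mass, i.e. 20.19%.

20.19 wt%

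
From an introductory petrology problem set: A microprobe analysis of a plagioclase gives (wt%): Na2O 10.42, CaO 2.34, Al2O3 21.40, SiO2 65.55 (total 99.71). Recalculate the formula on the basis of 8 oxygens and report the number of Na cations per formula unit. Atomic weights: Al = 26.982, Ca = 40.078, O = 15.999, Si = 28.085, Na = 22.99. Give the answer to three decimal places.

0.890 Na apfu

10.42 wt% Na2O ÷ 61.979 g/mol = 0.16812 mol, giving 0.33624 Na and 0.16812 O.
2.34 wt% CaO ÷ 56.077 g/mol = 0.04173 mol, giving 0.04173 Ca and 0.04173 O.
21.40 wt% Al2O3 ÷ 101.961 g/mol = 0.20988 mol, giving 0.41976 Al and 0.62964 O.
65.55 wt% SiO2 ÷ 60.083 g/mol = 1.09099 mol, giving 1.09099 Si and 2.18198 O.
Oxygen sums to 3.02147; scaling by 8/3.02147 = 2.64772 puts the formula on 8 O.
Na: 0.33624 × 2.64772 = 0.890 atoms per formula unit.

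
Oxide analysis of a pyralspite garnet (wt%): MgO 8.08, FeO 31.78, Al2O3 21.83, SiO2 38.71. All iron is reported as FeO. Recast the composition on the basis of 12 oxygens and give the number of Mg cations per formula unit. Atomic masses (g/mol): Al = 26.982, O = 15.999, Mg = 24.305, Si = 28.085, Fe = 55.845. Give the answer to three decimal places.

MgO (M=40.304): mol = 0.20048; Mg = 0.20048, O = 0.20048.
FeO (M=71.844): mol = 0.44235; Fe = 0.44235, O = 0.44235.
Al2O3 (M=101.961): mol = 0.21410; Al = 0.42820, O = 0.64230.
SiO2 (M=60.083): mol = 0.64428; Si = 0.64428, O = 1.28856.
ΣO = 2.57369; factor = 12/ΣO = 4.66257.
Mg apfu = 0.20048 × 4.66257 = 0.935.

0.935 Mg apfu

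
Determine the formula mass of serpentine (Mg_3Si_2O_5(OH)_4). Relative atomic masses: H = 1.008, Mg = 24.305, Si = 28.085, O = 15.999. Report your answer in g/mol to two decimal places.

277.11 g/mol

Mg: 3 × 24.305 = 72.9150
Si: 2 × 28.085 = 56.1700
O: 9 × 15.999 = 143.9910
H: 4 × 1.008 = 4.0320
Summing the contributions gives the formula mass.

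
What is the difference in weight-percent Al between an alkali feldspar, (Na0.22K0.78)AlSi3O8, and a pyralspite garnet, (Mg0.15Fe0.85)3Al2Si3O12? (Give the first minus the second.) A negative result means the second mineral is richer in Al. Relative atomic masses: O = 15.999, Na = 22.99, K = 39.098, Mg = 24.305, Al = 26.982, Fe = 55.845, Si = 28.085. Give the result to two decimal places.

M((Na0.22K0.78)AlSi3O8) = 274.783 g/mol, so wt% Al = 26.982/274.783 × 100 = 9.82%.
M((Mg0.15Fe0.85)3Al2Si3O12) = 483.549 g/mol, so wt% Al = 53.964/483.549 × 100 = 11.16%.
9.82 − 11.16 = -1.34 pp.

-1.34 percentage points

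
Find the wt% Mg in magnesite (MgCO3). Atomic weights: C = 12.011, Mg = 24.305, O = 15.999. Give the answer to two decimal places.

28.83 mass %

Formula mass = 1×24.305 + 1×12.011 + 3×15.999 = 84.313 g/mol, of which 24.305 g is Mg.
So Mg makes up 24.305/84.313 = 0.2883 of the mass, i.e. 28.83%.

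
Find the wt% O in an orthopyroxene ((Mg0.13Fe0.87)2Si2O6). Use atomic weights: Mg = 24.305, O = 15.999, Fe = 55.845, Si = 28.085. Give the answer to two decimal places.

Molar mass of (Mg0.13Fe0.87)2Si2O6: 0.26*24.305 + 1.74*55.845 + 2*28.085 + 6*15.999 = 255.654 g/mol.
Mass of O per formula unit: 6 × 15.999 = 95.994 g.
Weight fraction O = 95.994 / 255.654 = 0.3755.

37.55 wt%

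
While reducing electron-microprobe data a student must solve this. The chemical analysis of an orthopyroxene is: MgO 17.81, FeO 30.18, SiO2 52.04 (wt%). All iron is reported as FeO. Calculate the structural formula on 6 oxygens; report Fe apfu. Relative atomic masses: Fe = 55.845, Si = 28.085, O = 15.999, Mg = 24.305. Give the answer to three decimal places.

MgO (M=40.304): mol = 0.44189; Mg = 0.44189, O = 0.44189.
FeO (M=71.844): mol = 0.42008; Fe = 0.42008, O = 0.42008.
SiO2 (M=60.083): mol = 0.86614; Si = 0.86614, O = 1.73228.
ΣO = 2.59425; factor = 6/ΣO = 2.31281.
Fe apfu = 0.42008 × 2.31281 = 0.972.

0.972 Fe apfu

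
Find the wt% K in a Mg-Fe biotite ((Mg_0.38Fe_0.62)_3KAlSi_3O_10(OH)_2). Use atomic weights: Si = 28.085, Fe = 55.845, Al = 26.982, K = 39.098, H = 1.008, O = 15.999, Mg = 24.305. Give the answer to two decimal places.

8.22 wt%

Formula mass = 1.14*24.305 + 1.86*55.845 + 1*39.098 + 1*26.982 + 3*28.085 + 12*15.999 + 2*1.008 = 475.918 g/mol, of which 39.098 g is K.
So K makes up 39.098/475.918 = 0.0822 of the mass, i.e. 8.22%.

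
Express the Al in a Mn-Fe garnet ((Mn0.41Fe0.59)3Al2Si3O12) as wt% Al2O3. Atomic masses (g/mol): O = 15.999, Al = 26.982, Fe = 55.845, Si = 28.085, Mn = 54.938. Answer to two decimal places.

Formula mass = 496.626 g/mol.
2 Al → 1.0000 mol Al2O3 per formula unit; M(Al2O3) = 101.961, so Al2O3 mass = 101.961 g.
101.961/496.626 × 100 = 20.53 wt%.

20.53 wt%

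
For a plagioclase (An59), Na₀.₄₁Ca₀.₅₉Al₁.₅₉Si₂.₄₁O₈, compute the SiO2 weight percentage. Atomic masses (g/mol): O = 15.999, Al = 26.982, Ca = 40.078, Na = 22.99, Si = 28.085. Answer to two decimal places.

53.30 wt%

Molar mass of Na₀.₄₁Ca₀.₅₉Al₁.₅₉Si₂.₄₁O₈ = 0.41×22.99 + 0.59×40.078 + 1.59×26.982 + 2.41×28.085 + 8×15.999 = 271.650 g/mol.
Each formula unit contains 2.41 Si, equivalent to 2.41/1 = 2.4100 mol SiO2.
M(SiO2) = 1×28.085 + 2×15.999 = 60.083 g/mol.
Mass of SiO2 per formula unit = 2.4100 × 60.083 = 144.800 g.
SiO2 wt% = 144.800 / 271.650 × 100 = 53.30%.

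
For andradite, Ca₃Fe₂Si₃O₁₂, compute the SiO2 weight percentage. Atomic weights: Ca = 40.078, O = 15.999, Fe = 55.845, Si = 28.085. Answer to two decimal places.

35.47 wt%

Formula mass = 508.167 g/mol.
3 Si → 3.0000 mol SiO2 per formula unit; M(SiO2) = 60.083, so SiO2 mass = 180.249 g.
180.249/508.167 × 100 = 35.47 wt%.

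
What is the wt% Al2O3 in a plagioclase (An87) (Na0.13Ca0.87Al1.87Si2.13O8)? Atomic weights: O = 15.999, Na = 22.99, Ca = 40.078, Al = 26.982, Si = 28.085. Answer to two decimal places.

34.53 wt%

Formula mass = 276.126 g/mol.
1.87 Al → 0.9350 mol Al2O3 per formula unit; M(Al2O3) = 101.961, so Al2O3 mass = 95.334 g.
95.334/276.126 × 100 = 34.53 wt%.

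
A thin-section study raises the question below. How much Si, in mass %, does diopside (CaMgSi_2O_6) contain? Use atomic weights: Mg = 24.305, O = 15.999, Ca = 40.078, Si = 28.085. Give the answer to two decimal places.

Molar mass of CaMgSi_2O_6: 1*40.078 + 1*24.305 + 2*28.085 + 6*15.999 = 216.547 g/mol.
Mass of Si per formula unit: 2 × 28.085 = 56.170 g.
Weight fraction Si = 56.170 / 216.547 = 0.2594.

25.94 mass %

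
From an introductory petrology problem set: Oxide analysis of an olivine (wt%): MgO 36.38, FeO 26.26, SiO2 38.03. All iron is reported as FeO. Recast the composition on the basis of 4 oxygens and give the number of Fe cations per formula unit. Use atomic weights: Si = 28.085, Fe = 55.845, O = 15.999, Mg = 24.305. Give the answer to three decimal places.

0.577 Fe apfu

MgO (M=40.304): mol = 0.90264; Mg = 0.90264, O = 0.90264.
FeO (M=71.844): mol = 0.36551; Fe = 0.36551, O = 0.36551.
SiO2 (M=60.083): mol = 0.63296; Si = 0.63296, O = 1.26592.
ΣO = 2.53407; factor = 4/ΣO = 1.57849.
Fe apfu = 0.36551 × 1.57849 = 0.577.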